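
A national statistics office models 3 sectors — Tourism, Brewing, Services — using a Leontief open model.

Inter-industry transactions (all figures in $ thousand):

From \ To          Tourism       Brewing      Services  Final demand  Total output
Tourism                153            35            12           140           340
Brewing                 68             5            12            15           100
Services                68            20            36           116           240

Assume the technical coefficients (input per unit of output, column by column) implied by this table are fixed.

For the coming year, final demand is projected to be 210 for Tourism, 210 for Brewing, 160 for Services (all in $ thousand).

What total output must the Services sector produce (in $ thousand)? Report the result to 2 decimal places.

x_S = 435.29

Technical coefficients a_ij = z_ij / X_j:
  a_TT = 153/340 = 0.45, a_BT = 68/340 = 0.20, a_ST = 68/340 = 0.20
  a_TB = 35/100 = 0.35, a_BB = 5/100 = 0.05, a_SB = 20/100 = 0.20
  a_TS = 12/240 = 0.05, a_BS = 12/240 = 0.05, a_SS = 36/240 = 0.15
I − A =
  [   0.55    -0.35    -0.05]
  [  -0.20     0.95    -0.05]
  [  -0.20    -0.20     0.85]
Cofactors of I−A, C_ij = (−1)^(i+j)·(minor ij) (rows/columns in the sector order above):
  C_11 = (0.95)(0.85) − (-0.05)(-0.20) = 0.7975
  C_12 = −[(-0.20)(0.85) − (-0.05)(-0.20)] = 0.1800
  C_13 = (-0.20)(-0.20) − (0.95)(-0.20) = 0.2300
  C_21 = −[(-0.35)(0.85) − (-0.05)(-0.20)] = 0.3075
  C_22 = (0.55)(0.85) − (-0.05)(-0.20) = 0.4575
  C_23 = −[(0.55)(-0.20) − (-0.35)(-0.20)] = 0.1800
  C_31 = (-0.35)(-0.05) − (-0.05)(0.95) = 0.0650
  C_32 = −[(0.55)(-0.05) − (-0.05)(-0.20)] = 0.0375
  C_33 = (0.55)(0.95) − (-0.35)(-0.20) = 0.4525
det(I−A) = Σ_j (I−A)_1j·C_1j = (0.55)(0.7975) + (-0.35)(0.1800) + (-0.05)(0.2300) = 0.364125
adj(I−A) = Cᵀ =
  [ 0.7975   0.3075   0.0650]
  [ 0.1800   0.4575   0.0375]
  [ 0.2300   0.1800   0.4525]
(I − A)⁻¹ = adj(I−A) / det(I−A) ≈
  [   2.1902     0.8445     0.1785]
  [   0.4943     1.2564     0.1030]
  [   0.6317     0.4943     1.2427]
x = (I − A)⁻¹ d = adj(I−A)·d / det(I−A), with det(I−A) = 0.364125:
  x_T = (0.7975·210 + 0.3075·210 + 0.0650·160) / 0.364125 = 242.45 / 0.364125 ≈ 665.84
  x_B = (0.1800·210 + 0.4575·210 + 0.0375·160) / 0.364125 = 139.875 / 0.364125 ≈ 384.14
  x_S = (0.2300·210 + 0.1800·210 + 0.4525·160) / 0.364125 = 158.50 / 0.364125 ≈ 435.29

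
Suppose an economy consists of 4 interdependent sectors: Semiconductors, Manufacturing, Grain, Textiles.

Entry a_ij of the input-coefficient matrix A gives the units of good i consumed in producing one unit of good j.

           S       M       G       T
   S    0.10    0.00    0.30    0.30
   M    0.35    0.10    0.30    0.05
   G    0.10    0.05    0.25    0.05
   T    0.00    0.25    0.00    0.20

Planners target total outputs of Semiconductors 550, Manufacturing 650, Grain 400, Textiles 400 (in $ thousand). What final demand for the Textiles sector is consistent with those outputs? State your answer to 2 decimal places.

d_T = 157.50

I − A =
  [   0.90     0.00    -0.30    -0.30]
  [  -0.35     0.90    -0.30    -0.05]
  [  -0.10    -0.05     0.75    -0.05]
  [   0.00    -0.25     0.00     0.80]
d = (I − A) x:
  d_S = (+0.90)·550 + (+0.00)·650 + (-0.30)·400 + (-0.30)·400 = 255.00
  d_M = (-0.35)·550 + (+0.90)·650 + (-0.30)·400 + (-0.05)·400 = 252.50
  d_G = (-0.10)·550 + (-0.05)·650 + (+0.75)·400 + (-0.05)·400 = 192.50
  d_T = (+0.00)·550 + (-0.25)·650 + (+0.00)·400 + (+0.80)·400 = 157.50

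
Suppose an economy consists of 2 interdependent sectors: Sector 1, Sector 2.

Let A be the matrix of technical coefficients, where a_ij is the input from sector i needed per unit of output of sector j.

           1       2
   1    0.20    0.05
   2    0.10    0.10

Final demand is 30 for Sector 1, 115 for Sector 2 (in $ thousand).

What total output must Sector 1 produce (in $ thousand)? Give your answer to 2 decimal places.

x_1 = 45.80

I − A =
  [   0.80    -0.05]
  [  -0.10     0.90]
det(I−A) = (0.80)(0.90) − (-0.05)(-0.10) = 0.7150
adj(I−A) = [[0.90, 0.05], [0.10, 0.80]]
(I − A)⁻¹ = adj(I−A) / det(I−A) ≈
  [   1.2587     0.0699]
  [   0.1399     1.1189]
x = (I − A)⁻¹ d = adj(I−A)·d / det(I−A), with det(I−A) = 0.7150:
  x_1 = (0.90·30 + 0.05·115) / 0.7150 = 32.75 / 0.7150 ≈ 45.80
  x_2 = (0.10·30 + 0.80·115) / 0.7150 = 95.00 / 0.7150 ≈ 132.87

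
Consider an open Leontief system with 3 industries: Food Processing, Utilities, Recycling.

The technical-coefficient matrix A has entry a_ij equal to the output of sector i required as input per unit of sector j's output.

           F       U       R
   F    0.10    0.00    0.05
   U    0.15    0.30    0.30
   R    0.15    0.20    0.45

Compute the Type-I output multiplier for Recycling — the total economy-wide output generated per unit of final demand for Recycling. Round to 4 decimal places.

m_R = 3.2983

I − A =
  [   0.90     0.00    -0.05]
  [  -0.15     0.70    -0.30]
  [  -0.15    -0.20     0.55]
Cofactors of I−A, C_ij = (−1)^(i+j)·(minor ij) (rows/columns in the sector order above):
  C_11 = (0.70)(0.55) − (-0.30)(-0.20) = 0.3250
  C_12 = −[(-0.15)(0.55) − (-0.30)(-0.15)] = 0.1275
  C_13 = (-0.15)(-0.20) − (0.70)(-0.15) = 0.1350
  C_21 = −[(0.00)(0.55) − (-0.05)(-0.20)] = 0.0100
  C_22 = (0.90)(0.55) − (-0.05)(-0.15) = 0.4875
  C_23 = −[(0.90)(-0.20) − (0.00)(-0.15)] = 0.1800
  C_31 = (0.00)(-0.30) − (-0.05)(0.70) = 0.0350
  C_32 = −[(0.90)(-0.30) − (-0.05)(-0.15)] = 0.2775
  C_33 = (0.90)(0.70) − (0.00)(-0.15) = 0.6300
det(I−A) = Σ_j (I−A)_1j·C_1j = (0.90)(0.3250) + (0.00)(0.1275) + (-0.05)(0.1350) = 0.28575
adj(I−A) = Cᵀ =
  [ 0.3250   0.0100   0.0350]
  [ 0.1275   0.4875   0.2775]
  [ 0.1350   0.1800   0.6300]
(I − A)⁻¹ = adj(I−A) / det(I−A) ≈
  [   1.13736     0.03500     0.12248]
  [   0.44619     1.70604     0.97113]
  [   0.47244     0.62992     2.20472]
The output multiplier for sector j is the column-j sum of the Leontief inverse (I − A)⁻¹ = adj(I−A) / det(I−A).
Column R of adj(I−A): (0.0350, 0.2775, 0.6300); det(I−A) = 0.28575.
m_R = (0.0350 + 0.2775 + 0.6300) / 0.28575 = 0.9425 / 0.28575 ≈ 3.2983.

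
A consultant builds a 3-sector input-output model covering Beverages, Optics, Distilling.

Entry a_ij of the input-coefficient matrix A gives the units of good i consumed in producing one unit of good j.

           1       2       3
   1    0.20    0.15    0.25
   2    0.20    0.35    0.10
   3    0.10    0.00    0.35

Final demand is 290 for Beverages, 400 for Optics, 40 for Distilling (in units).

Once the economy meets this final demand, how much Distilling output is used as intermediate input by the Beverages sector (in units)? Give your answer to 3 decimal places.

z_31 = 56.068

I − A =
  [   0.80    -0.15    -0.25]
  [  -0.20     0.65    -0.10]
  [  -0.10     0.00     0.65]
Cofactors of I−A, C_ij = (−1)^(i+j)·(minor ij) (rows/columns in the sector order above):
  C_11 = (0.65)(0.65) − (-0.10)(0.00) = 0.4225
  C_12 = −[(-0.20)(0.65) − (-0.10)(-0.10)] = 0.1400
  C_13 = (-0.20)(0.00) − (0.65)(-0.10) = 0.0650
  C_21 = −[(-0.15)(0.65) − (-0.25)(0.00)] = 0.0975
  C_22 = (0.80)(0.65) − (-0.25)(-0.10) = 0.4950
  C_23 = −[(0.80)(0.00) − (-0.15)(-0.10)] = 0.0150
  C_31 = (-0.15)(-0.10) − (-0.25)(0.65) = 0.1775
  C_32 = −[(0.80)(-0.10) − (-0.25)(-0.20)] = 0.1300
  C_33 = (0.80)(0.65) − (-0.15)(-0.20) = 0.4900
det(I−A) = Σ_j (I−A)_1j·C_1j = (0.80)(0.4225) + (-0.15)(0.1400) + (-0.25)(0.0650) = 0.30075
adj(I−A) = Cᵀ =
  [ 0.4225   0.0975   0.1775]
  [ 0.1400   0.4950   0.1300]
  [ 0.0650   0.0150   0.4900]
(I − A)⁻¹ = adj(I−A) / det(I−A) ≈
  [   1.4048     0.3242     0.5902]
  [   0.4655     1.6459     0.4323]
  [   0.2161     0.0499     1.6293]
First solve x = (I − A)⁻¹ d = adj(I−A)·d / det(I−A); in particular x_1 = (0.4225·290 + 0.0975·400 + 0.1775·40) / 0.30075 = 168.625 / 0.30075 ≈ 560.68163.
Intermediate flow from 3 to 1: z_31 = a_31 · x_1 = 0.10 × 168.625 / 0.30075 = 16.8625 / 0.30075 ≈ 56.068.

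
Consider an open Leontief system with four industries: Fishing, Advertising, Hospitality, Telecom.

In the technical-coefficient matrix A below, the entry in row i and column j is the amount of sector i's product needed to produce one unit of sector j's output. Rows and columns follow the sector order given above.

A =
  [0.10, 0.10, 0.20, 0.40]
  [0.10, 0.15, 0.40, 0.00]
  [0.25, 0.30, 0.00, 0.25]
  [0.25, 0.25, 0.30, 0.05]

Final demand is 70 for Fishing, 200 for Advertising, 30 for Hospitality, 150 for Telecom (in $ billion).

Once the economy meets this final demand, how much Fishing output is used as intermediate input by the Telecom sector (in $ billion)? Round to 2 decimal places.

z_14 = 220.18

I − A =
  [   0.90    -0.10    -0.20    -0.40]
  [  -0.10     0.85    -0.40     0.00]
  [  -0.25    -0.30     1.00    -0.25]
  [  -0.25    -0.25    -0.30     0.95]
Compute the cofactors C_ij = (−1)^(i+j)·(3×3 minor ij) of I−A; the adjugate is their transpose:
adj(I−A) = Cᵀ =
  [ 0.60475   0.29300   0.34150   0.34450]
  [ 0.20750   0.59750   0.33300   0.17500]
  [ 0.28975   0.33775   0.62225   0.28575]
  [ 0.30525   0.34100   0.37400   0.58850]
det(I−A) = Σ_j (I−A)_1j·C_1j = (0.90)(0.60475) + (-0.10)(0.20750) + (-0.20)(0.28975) + (-0.40)(0.30525) = 0.343475
(I − A)⁻¹ = adj(I−A) / det(I−A) ≈
  [   1.7607     0.8530     0.9942     1.0030]
  [   0.6041     1.7396     0.9695     0.5095]
  [   0.8436     0.9833     1.8116     0.8319]
  [   0.8887     0.9928     1.0889     1.7134]
First solve x = (I − A)⁻¹ d = adj(I−A)·d / det(I−A); in particular x_4 = (0.30525·70 + 0.34100·200 + 0.37400·30 + 0.58850·150) / 0.343475 = 189.0625 / 0.343475 ≈ 550.4404.
Intermediate flow from 1 to 4: z_14 = a_14 · x_4 = 0.40 × 189.0625 / 0.343475 = 75.625 / 0.343475 ≈ 220.18.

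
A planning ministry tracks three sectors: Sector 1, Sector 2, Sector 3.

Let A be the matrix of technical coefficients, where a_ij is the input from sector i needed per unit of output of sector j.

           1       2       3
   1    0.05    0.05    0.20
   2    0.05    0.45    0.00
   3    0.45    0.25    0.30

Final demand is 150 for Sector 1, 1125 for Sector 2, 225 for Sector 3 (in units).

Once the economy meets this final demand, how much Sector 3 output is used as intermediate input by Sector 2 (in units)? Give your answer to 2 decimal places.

I − A =
  [   0.95    -0.05    -0.20]
  [  -0.05     0.55     0.00]
  [  -0.45    -0.25     0.70]
Cofactors of I−A, C_ij = (−1)^(i+j)·(minor ij) (rows/columns in the sector order above):
  C_11 = (0.55)(0.70) − (0.00)(-0.25) = 0.3850
  C_12 = −[(-0.05)(0.70) − (0.00)(-0.45)] = 0.0350
  C_13 = (-0.05)(-0.25) − (0.55)(-0.45) = 0.2600
  C_21 = −[(-0.05)(0.70) − (-0.20)(-0.25)] = 0.0850
  C_22 = (0.95)(0.70) − (-0.20)(-0.45) = 0.5750
  C_23 = −[(0.95)(-0.25) − (-0.05)(-0.45)] = 0.2600
  C_31 = (-0.05)(0.00) − (-0.20)(0.55) = 0.1100
  C_32 = −[(0.95)(0.00) − (-0.20)(-0.05)] = 0.0100
  C_33 = (0.95)(0.55) − (-0.05)(-0.05) = 0.5200
det(I−A) = Σ_j (I−A)_1j·C_1j = (0.95)(0.3850) + (-0.05)(0.0350) + (-0.20)(0.2600) = 0.3120
adj(I−A) = Cᵀ =
  [ 0.3850   0.0850   0.1100]
  [ 0.0350   0.5750   0.0100]
  [ 0.2600   0.2600   0.5200]
(I − A)⁻¹ = adj(I−A) / det(I−A) ≈
  [   1.2340     0.2724     0.3526]
  [   0.1122     1.8429     0.0321]
  [   0.8333     0.8333     1.6667]
First solve x = (I − A)⁻¹ d = adj(I−A)·d / det(I−A); in particular x_2 = (0.0350·150 + 0.5750·1125 + 0.0100·225) / 0.3120 = 654.375 / 0.3120 ≈ 2097.3558.
Intermediate flow from 3 to 2: z_32 = a_32 · x_2 = 0.25 × 654.375 / 0.3120 = 163.59375 / 0.3120 ≈ 524.34.

z_32 = 524.34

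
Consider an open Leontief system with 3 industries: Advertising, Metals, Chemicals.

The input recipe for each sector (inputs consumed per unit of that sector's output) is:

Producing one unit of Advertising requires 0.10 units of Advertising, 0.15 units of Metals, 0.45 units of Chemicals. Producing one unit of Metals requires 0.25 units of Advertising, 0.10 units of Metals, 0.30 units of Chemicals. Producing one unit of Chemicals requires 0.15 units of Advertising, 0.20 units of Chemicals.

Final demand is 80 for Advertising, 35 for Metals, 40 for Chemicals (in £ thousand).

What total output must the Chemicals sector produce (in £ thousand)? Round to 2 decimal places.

I − A =
  [   0.90    -0.25    -0.15]
  [  -0.15     0.90     0.00]
  [  -0.45    -0.30     0.80]
Cofactors of I−A, C_ij = (−1)^(i+j)·(minor ij) (rows/columns in the sector order above):
  C_11 = (0.90)(0.80) − (0.00)(-0.30) = 0.7200
  C_12 = −[(-0.15)(0.80) − (0.00)(-0.45)] = 0.1200
  C_13 = (-0.15)(-0.30) − (0.90)(-0.45) = 0.4500
  C_21 = −[(-0.25)(0.80) − (-0.15)(-0.30)] = 0.2450
  C_22 = (0.90)(0.80) − (-0.15)(-0.45) = 0.6525
  C_23 = −[(0.90)(-0.30) − (-0.25)(-0.45)] = 0.3825
  C_31 = (-0.25)(0.00) − (-0.15)(0.90) = 0.1350
  C_32 = −[(0.90)(0.00) − (-0.15)(-0.15)] = 0.0225
  C_33 = (0.90)(0.90) − (-0.25)(-0.15) = 0.7725
det(I−A) = Σ_j (I−A)_1j·C_1j = (0.90)(0.7200) + (-0.25)(0.1200) + (-0.15)(0.4500) = 0.5505
adj(I−A) = Cᵀ =
  [ 0.7200   0.2450   0.1350]
  [ 0.1200   0.6525   0.0225]
  [ 0.4500   0.3825   0.7725]
(I − A)⁻¹ = adj(I−A) / det(I−A) ≈
  [   1.3079     0.4450     0.2452]
  [   0.2180     1.1853     0.0409]
  [   0.8174     0.6948     1.4033]
x = (I − A)⁻¹ d = adj(I−A)·d / det(I−A), with det(I−A) = 0.5505:
  x_1 = (0.7200·80 + 0.2450·35 + 0.1350·40) / 0.5505 = 71.575 / 0.5505 ≈ 130.02
  x_2 = (0.1200·80 + 0.6525·35 + 0.0225·40) / 0.5505 = 33.3375 / 0.5505 ≈ 60.56
  x_3 = (0.4500·80 + 0.3825·35 + 0.7725·40) / 0.5505 = 80.2875 / 0.5505 ≈ 145.84

x_3 = 145.84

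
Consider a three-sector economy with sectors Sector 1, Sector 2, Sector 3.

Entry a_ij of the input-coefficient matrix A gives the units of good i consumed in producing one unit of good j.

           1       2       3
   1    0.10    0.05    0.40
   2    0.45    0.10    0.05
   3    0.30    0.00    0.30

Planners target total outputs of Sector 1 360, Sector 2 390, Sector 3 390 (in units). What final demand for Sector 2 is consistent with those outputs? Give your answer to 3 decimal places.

d_2 = 169.500

I − A =
  [   0.90    -0.05    -0.40]
  [  -0.45     0.90    -0.05]
  [  -0.30     0.00     0.70]
d = (I − A) x:
  d_1 = (+0.90)·360 + (-0.05)·390 + (-0.40)·390 = 148.500
  d_2 = (-0.45)·360 + (+0.90)·390 + (-0.05)·390 = 169.500
  d_3 = (-0.30)·360 + (+0.00)·390 + (+0.70)·390 = 165.000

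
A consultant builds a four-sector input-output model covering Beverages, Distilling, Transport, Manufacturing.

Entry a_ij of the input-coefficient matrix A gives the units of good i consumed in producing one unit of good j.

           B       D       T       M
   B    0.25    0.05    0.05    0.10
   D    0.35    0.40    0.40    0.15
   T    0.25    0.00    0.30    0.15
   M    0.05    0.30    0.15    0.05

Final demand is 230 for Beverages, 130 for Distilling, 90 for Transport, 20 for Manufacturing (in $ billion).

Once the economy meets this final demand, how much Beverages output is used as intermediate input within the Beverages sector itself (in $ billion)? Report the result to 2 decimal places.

I − A =
  [   0.75    -0.05    -0.05    -0.10]
  [  -0.35     0.60    -0.40    -0.15]
  [  -0.25     0.00     0.70    -0.15]
  [  -0.05    -0.30    -0.15     0.95]
Compute the cofactors C_ij = (−1)^(i+j)·(3×3 minor ij) of I−A; the adjugate is their transpose:
adj(I−A) = Cᵀ =
  [ 0.336000   0.055375   0.067375   0.054750]
  [ 0.333750   0.462375   0.322125   0.159000]
  [ 0.151500   0.053500   0.363250   0.081750]
  [ 0.147000   0.157375   0.162625   0.290250]
det(I−A) = Σ_j (I−A)_1j·C_1j = (0.75)(0.336000) + (-0.05)(0.333750) + (-0.05)(0.151500) + (-0.10)(0.147000) = 0.2130375
(I − A)⁻¹ = adj(I−A) / det(I−A) ≈
  [   1.5772     0.2599     0.3163     0.2570]
  [   1.5666     2.1704     1.5121     0.7463]
  [   0.7111     0.2511     1.7051     0.3837]
  [   0.6900     0.7387     0.7634     1.3624]
First solve x = (I − A)⁻¹ d = adj(I−A)·d / det(I−A); in particular x_B = (0.336000·230 + 0.055375·130 + 0.067375·90 + 0.054750·20) / 0.2130375 = 91.6375 / 0.2130375 ≈ 430.1473.
Intermediate flow from B to B: z_BB = a_BB · x_B = 0.25 × 91.6375 / 0.2130375 = 22.909375 / 0.2130375 ≈ 107.54.

z_BB = 107.54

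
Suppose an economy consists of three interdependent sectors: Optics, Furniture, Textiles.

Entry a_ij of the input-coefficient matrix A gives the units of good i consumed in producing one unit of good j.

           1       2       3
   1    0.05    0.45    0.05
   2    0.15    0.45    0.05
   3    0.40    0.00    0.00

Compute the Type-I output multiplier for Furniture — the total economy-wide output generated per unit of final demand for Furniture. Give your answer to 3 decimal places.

m_2 = 3.586

I − A =
  [   0.95    -0.45    -0.05]
  [  -0.15     0.55    -0.05]
  [  -0.40     0.00     1.00]
Cofactors of I−A, C_ij = (−1)^(i+j)·(minor ij) (rows/columns in the sector order above):
  C_11 = (0.55)(1.00) − (-0.05)(0.00) = 0.5500
  C_12 = −[(-0.15)(1.00) − (-0.05)(-0.40)] = 0.1700
  C_13 = (-0.15)(0.00) − (0.55)(-0.40) = 0.2200
  C_21 = −[(-0.45)(1.00) − (-0.05)(0.00)] = 0.4500
  C_22 = (0.95)(1.00) − (-0.05)(-0.40) = 0.9300
  C_23 = −[(0.95)(0.00) − (-0.45)(-0.40)] = 0.1800
  C_31 = (-0.45)(-0.05) − (-0.05)(0.55) = 0.0500
  C_32 = −[(0.95)(-0.05) − (-0.05)(-0.15)] = 0.0550
  C_33 = (0.95)(0.55) − (-0.45)(-0.15) = 0.4550
det(I−A) = Σ_j (I−A)_1j·C_1j = (0.95)(0.5500) + (-0.45)(0.1700) + (-0.05)(0.2200) = 0.4350
adj(I−A) = Cᵀ =
  [ 0.5500   0.4500   0.0500]
  [ 0.1700   0.9300   0.0550]
  [ 0.2200   0.1800   0.4550]
(I − A)⁻¹ = adj(I−A) / det(I−A) ≈
  [   1.2644     1.0345     0.1149]
  [   0.3908     2.1379     0.1264]
  [   0.5057     0.4138     1.0460]
The output multiplier for sector j is the column-j sum of the Leontief inverse (I − A)⁻¹ = adj(I−A) / det(I−A).
Column 2 of adj(I−A): (0.4500, 0.9300, 0.1800); det(I−A) = 0.4350.
m_2 = (0.4500 + 0.9300 + 0.1800) / 0.4350 = 1.56 / 0.4350 ≈ 3.586.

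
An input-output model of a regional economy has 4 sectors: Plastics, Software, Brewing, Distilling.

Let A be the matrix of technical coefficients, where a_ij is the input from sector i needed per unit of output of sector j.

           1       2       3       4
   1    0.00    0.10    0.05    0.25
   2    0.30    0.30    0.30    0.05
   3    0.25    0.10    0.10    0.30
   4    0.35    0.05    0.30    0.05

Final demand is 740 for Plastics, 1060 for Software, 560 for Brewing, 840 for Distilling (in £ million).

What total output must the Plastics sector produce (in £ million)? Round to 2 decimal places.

I − A =
  [   1.00    -0.10    -0.05    -0.25]
  [  -0.30     0.70    -0.30    -0.05]
  [  -0.25    -0.10     0.90    -0.30]
  [  -0.35    -0.05    -0.30     0.95]
Compute the cofactors C_ij = (−1)^(i+j)·(3×3 minor ij) of I−A; the adjugate is their transpose:
adj(I−A) = Cᵀ =
  [ 0.498750   0.100750   0.119375   0.174250]
  [ 0.351750   0.650375   0.311375   0.225125]
  [ 0.273875   0.138625   0.567250   0.258500]
  [ 0.288750   0.115125   0.239500   0.555250]
det(I−A) = Σ_j (I−A)_1j·C_1j = (1.00)(0.498750) + (-0.10)(0.351750) + (-0.05)(0.273875) + (-0.25)(0.288750) = 0.37769375
(I − A)⁻¹ = adj(I−A) / det(I−A) ≈
  [   1.3205     0.2668     0.3161     0.4614]
  [   0.9313     1.7220     0.8244     0.5961]
  [   0.7251     0.3670     1.5019     0.6844]
  [   0.7645     0.3048     0.6341     1.4701]
x = (I − A)⁻¹ d = adj(I−A)·d / det(I−A), with det(I−A) = 0.37769375:
  x_1 = (0.498750·740 + 0.100750·1060 + 0.119375·560 + 0.174250·840) / 0.37769375 = 689.09 / 0.37769375 ≈ 1824.47
  x_2 = (0.351750·740 + 0.650375·1060 + 0.311375·560 + 0.225125·840) / 0.37769375 = 1313.1675 / 0.37769375 ≈ 3476.80
  x_3 = (0.273875·740 + 0.138625·1060 + 0.567250·560 + 0.258500·840) / 0.37769375 = 884.41 / 0.37769375 ≈ 2341.61
  x_4 = (0.288750·740 + 0.115125·1060 + 0.239500·560 + 0.555250·840) / 0.37769375 = 936.2375 / 0.37769375 ≈ 2478.83

x_1 = 1824.47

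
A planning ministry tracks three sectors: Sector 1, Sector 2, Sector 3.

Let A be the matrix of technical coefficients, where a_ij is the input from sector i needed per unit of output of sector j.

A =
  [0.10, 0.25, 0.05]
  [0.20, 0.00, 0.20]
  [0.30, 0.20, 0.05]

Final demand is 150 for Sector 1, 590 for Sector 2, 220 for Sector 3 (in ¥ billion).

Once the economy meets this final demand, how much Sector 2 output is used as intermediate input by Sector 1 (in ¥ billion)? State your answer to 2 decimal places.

z_21 = 82.36

I − A =
  [   0.90    -0.25    -0.05]
  [  -0.20     1.00    -0.20]
  [  -0.30    -0.20     0.95]
Cofactors of I−A, C_ij = (−1)^(i+j)·(minor ij) (rows/columns in the sector order above):
  C_11 = (1.00)(0.95) − (-0.20)(-0.20) = 0.9100
  C_12 = −[(-0.20)(0.95) − (-0.20)(-0.30)] = 0.2500
  C_13 = (-0.20)(-0.20) − (1.00)(-0.30) = 0.3400
  C_21 = −[(-0.25)(0.95) − (-0.05)(-0.20)] = 0.2475
  C_22 = (0.90)(0.95) − (-0.05)(-0.30) = 0.8400
  C_23 = −[(0.90)(-0.20) − (-0.25)(-0.30)] = 0.2550
  C_31 = (-0.25)(-0.20) − (-0.05)(1.00) = 0.1000
  C_32 = −[(0.90)(-0.20) − (-0.05)(-0.20)] = 0.1900
  C_33 = (0.90)(1.00) − (-0.25)(-0.20) = 0.8500
det(I−A) = Σ_j (I−A)_1j·C_1j = (0.90)(0.9100) + (-0.25)(0.2500) + (-0.05)(0.3400) = 0.7395
adj(I−A) = Cᵀ =
  [ 0.9100   0.2475   0.1000]
  [ 0.2500   0.8400   0.1900]
  [ 0.3400   0.2550   0.8500]
(I − A)⁻¹ = adj(I−A) / det(I−A) ≈
  [   1.2306     0.3347     0.1352]
  [   0.3381     1.1359     0.2569]
  [   0.4598     0.3448     1.1494]
First solve x = (I − A)⁻¹ d = adj(I−A)·d / det(I−A); in particular x_1 = (0.9100·150 + 0.2475·590 + 0.1000·220) / 0.7395 = 304.525 / 0.7395 ≈ 411.7985.
Intermediate flow from 2 to 1: z_21 = a_21 · x_1 = 0.20 × 304.525 / 0.7395 = 60.905 / 0.7395 ≈ 82.36.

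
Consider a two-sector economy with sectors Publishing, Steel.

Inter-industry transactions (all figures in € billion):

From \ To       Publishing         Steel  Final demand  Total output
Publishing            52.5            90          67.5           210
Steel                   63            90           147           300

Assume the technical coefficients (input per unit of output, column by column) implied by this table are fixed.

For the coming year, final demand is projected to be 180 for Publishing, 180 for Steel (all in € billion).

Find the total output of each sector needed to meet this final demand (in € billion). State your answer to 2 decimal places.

Technical coefficients a_ij = z_ij / X_j:
  a_PP = 52.5/210 = 0.25, a_SP = 63/210 = 0.30
  a_PS = 90/300 = 0.30, a_SS = 90/300 = 0.30
I − A =
  [   0.75    -0.30]
  [  -0.30     0.70]
det(I−A) = (0.75)(0.70) − (-0.30)(-0.30) = 0.4350
adj(I−A) = [[0.70, 0.30], [0.30, 0.75]]
(I − A)⁻¹ = adj(I−A) / det(I−A) ≈
  [   1.6092     0.6897]
  [   0.6897     1.7241]
x = (I − A)⁻¹ d = adj(I−A)·d / det(I−A), with det(I−A) = 0.4350:
  x_P = (0.70·180 + 0.30·180) / 0.4350 = 180.00 / 0.4350 ≈ 413.79
  x_S = (0.30·180 + 0.75·180) / 0.4350 = 189.00 / 0.4350 ≈ 434.48

x_P = 413.79, x_S = 434.48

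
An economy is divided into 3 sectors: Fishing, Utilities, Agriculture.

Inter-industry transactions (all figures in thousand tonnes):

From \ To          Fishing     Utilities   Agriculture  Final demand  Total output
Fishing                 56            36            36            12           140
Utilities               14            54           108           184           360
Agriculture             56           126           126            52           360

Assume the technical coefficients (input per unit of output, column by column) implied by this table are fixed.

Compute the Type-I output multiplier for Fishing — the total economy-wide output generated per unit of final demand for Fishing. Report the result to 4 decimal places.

m_1 = 4.7412

Technical coefficients a_ij = z_ij / X_j:
  a_11 = 56/140 = 0.40, a_21 = 14/140 = 0.10, a_31 = 56/140 = 0.40
  a_12 = 36/360 = 0.10, a_22 = 54/360 = 0.15, a_32 = 126/360 = 0.35
  a_13 = 36/360 = 0.10, a_23 = 108/360 = 0.30, a_33 = 126/360 = 0.35
I − A =
  [   0.60    -0.10    -0.10]
  [  -0.10     0.85    -0.30]
  [  -0.40    -0.35     0.65]
Cofactors of I−A, C_ij = (−1)^(i+j)·(minor ij) (rows/columns in the sector order above):
  C_11 = (0.85)(0.65) − (-0.30)(-0.35) = 0.4475
  C_12 = −[(-0.10)(0.65) − (-0.30)(-0.40)] = 0.1850
  C_13 = (-0.10)(-0.35) − (0.85)(-0.40) = 0.3750
  C_21 = −[(-0.10)(0.65) − (-0.10)(-0.35)] = 0.1000
  C_22 = (0.60)(0.65) − (-0.10)(-0.40) = 0.3500
  C_23 = −[(0.60)(-0.35) − (-0.10)(-0.40)] = 0.2500
  C_31 = (-0.10)(-0.30) − (-0.10)(0.85) = 0.1150
  C_32 = −[(0.60)(-0.30) − (-0.10)(-0.10)] = 0.1900
  C_33 = (0.60)(0.85) − (-0.10)(-0.10) = 0.5000
det(I−A) = Σ_j (I−A)_1j·C_1j = (0.60)(0.4475) + (-0.10)(0.1850) + (-0.10)(0.3750) = 0.2125
adj(I−A) = Cᵀ =
  [ 0.4475   0.1000   0.1150]
  [ 0.1850   0.3500   0.1900]
  [ 0.3750   0.2500   0.5000]
(I − A)⁻¹ = adj(I−A) / det(I−A) ≈
  [   2.10588     0.47059     0.54118]
  [   0.87059     1.64706     0.89412]
  [   1.76471     1.17647     2.35294]
The output multiplier for sector j is the column-j sum of the Leontief inverse (I − A)⁻¹ = adj(I−A) / det(I−A).
Column 1 of adj(I−A): (0.4475, 0.1850, 0.3750); det(I−A) = 0.2125.
m_1 = (0.4475 + 0.1850 + 0.3750) / 0.2125 = 1.0075 / 0.2125 ≈ 4.7412.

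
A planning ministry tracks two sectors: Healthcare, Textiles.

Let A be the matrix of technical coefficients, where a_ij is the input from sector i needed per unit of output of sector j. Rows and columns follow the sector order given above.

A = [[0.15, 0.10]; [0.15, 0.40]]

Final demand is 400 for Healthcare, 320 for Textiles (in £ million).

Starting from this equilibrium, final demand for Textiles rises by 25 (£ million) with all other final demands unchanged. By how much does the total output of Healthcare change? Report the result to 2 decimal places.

Δx_H = 5.05

I − A =
  [   0.85    -0.10]
  [  -0.15     0.60]
det(I−A) = (0.85)(0.60) − (-0.10)(-0.15) = 0.4950
adj(I−A) = [[0.60, 0.10], [0.15, 0.85]]
(I − A)⁻¹ = adj(I−A) / det(I−A) ≈
  [   1.2121     0.2020]
  [   0.3030     1.7172]
Δx = (I − A)⁻¹ Δd with Δd having +25 in the Textiles component and 0 elsewhere.
So Δx_H = L_HT · (+25), where L_HT = adj(I−A)_HT / det(I−A) = 0.10 / 0.4950.
Δx_H = 0.10 × (+25) / 0.4950 = 2.50 / 0.4950 ≈ 5.05.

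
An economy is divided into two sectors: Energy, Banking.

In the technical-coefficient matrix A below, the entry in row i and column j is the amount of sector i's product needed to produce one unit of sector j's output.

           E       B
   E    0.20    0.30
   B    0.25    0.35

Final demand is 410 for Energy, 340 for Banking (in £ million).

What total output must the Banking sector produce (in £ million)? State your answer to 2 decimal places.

x_B = 841.57

I − A =
  [   0.80    -0.30]
  [  -0.25     0.65]
det(I−A) = (0.80)(0.65) − (-0.30)(-0.25) = 0.4450
adj(I−A) = [[0.65, 0.30], [0.25, 0.80]]
(I − A)⁻¹ = adj(I−A) / det(I−A) ≈
  [   1.4607     0.6742]
  [   0.5618     1.7978]
x = (I − A)⁻¹ d = adj(I−A)·d / det(I−A), with det(I−A) = 0.4450:
  x_E = (0.65·410 + 0.30·340) / 0.4450 = 368.50 / 0.4450 ≈ 828.09
  x_B = (0.25·410 + 0.80·340) / 0.4450 = 374.50 / 0.4450 ≈ 841.57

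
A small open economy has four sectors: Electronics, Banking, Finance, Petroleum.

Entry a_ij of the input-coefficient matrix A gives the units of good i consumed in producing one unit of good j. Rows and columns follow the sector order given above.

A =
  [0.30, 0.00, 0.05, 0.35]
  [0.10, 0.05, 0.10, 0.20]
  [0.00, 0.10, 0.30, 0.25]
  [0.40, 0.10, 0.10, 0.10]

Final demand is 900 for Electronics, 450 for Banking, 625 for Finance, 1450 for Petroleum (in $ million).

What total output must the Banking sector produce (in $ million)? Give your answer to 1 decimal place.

x_B = 1802.2

I − A =
  [   0.70     0.00    -0.05    -0.35]
  [  -0.10     0.95    -0.10    -0.20]
  [   0.00    -0.10     0.70    -0.25]
  [  -0.40    -0.10    -0.10     0.90]
Compute the cofactors C_ij = (−1)^(i+j)·(3×3 minor ij) of I−A; the adjugate is their transpose:
adj(I−A) = Cᵀ =
  [ 0.547250   0.033750   0.078500   0.242125]
  [ 0.126500   0.320500   0.075000   0.141250]
  [ 0.114500   0.066500   0.448000   0.183750]
  [ 0.270000   0.058000   0.093000   0.458000]
det(I−A) = Σ_j (I−A)_1j·C_1j = (0.70)(0.547250) + (0.00)(0.126500) + (-0.05)(0.114500) + (-0.35)(0.270000) = 0.28285
(I − A)⁻¹ = adj(I−A) / det(I−A) ≈
  [   1.9348     0.1193     0.2775     0.8560]
  [   0.4472     1.1331     0.2652     0.4994]
  [   0.4048     0.2351     1.5839     0.6496]
  [   0.9546     0.2051     0.3288     1.6192]
x = (I − A)⁻¹ d = adj(I−A)·d / det(I−A), with det(I−A) = 0.28285:
  x_E = (0.547250·900 + 0.033750·450 + 0.078500·625 + 0.242125·1450) / 0.28285 = 907.85625 / 0.28285 ≈ 3209.7
  x_B = (0.126500·900 + 0.320500·450 + 0.075000·625 + 0.141250·1450) / 0.28285 = 509.7625 / 0.28285 ≈ 1802.2
  x_F = (0.114500·900 + 0.066500·450 + 0.448000·625 + 0.183750·1450) / 0.28285 = 679.4125 / 0.28285 ≈ 2402.0
  x_P = (0.270000·900 + 0.058000·450 + 0.093000·625 + 0.458000·1450) / 0.28285 = 991.325 / 0.28285 ≈ 3504.8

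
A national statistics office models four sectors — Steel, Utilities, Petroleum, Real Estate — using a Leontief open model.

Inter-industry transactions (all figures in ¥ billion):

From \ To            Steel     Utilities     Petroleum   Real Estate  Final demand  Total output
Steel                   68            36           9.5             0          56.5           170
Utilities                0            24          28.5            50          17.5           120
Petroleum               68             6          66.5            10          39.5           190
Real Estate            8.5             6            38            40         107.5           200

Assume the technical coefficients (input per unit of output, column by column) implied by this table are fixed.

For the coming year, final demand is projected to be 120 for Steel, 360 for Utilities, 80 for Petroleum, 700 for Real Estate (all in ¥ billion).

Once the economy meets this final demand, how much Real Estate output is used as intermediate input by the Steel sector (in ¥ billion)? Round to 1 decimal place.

z_RS = 36.9

Technical coefficients a_ij = z_ij / X_j:
  a_SS = 68/170 = 0.40, a_US = 0/170 = 0.00, a_PS = 68/170 = 0.40, a_RS = 8.5/170 = 0.05
  a_SU = 36/120 = 0.30, a_UU = 24/120 = 0.20, a_PU = 6/120 = 0.05, a_RU = 6/120 = 0.05
  a_SP = 9.5/190 = 0.05, a_UP = 28.5/190 = 0.15, a_PP = 66.5/190 = 0.35, a_RP = 38/190 = 0.20
  a_SR = 0/200 = 0.00, a_UR = 50/200 = 0.25, a_PR = 10/200 = 0.05, a_RR = 40/200 = 0.20
I − A =
  [   0.60    -0.30    -0.05     0.00]
  [   0.00     0.80    -0.15    -0.25]
  [  -0.40    -0.05     0.65    -0.05]
  [  -0.05    -0.05    -0.20     0.80]
Compute the cofactors C_ij = (−1)^(i+j)·(3×3 minor ij) of I−A; the adjugate is their transpose:
adj(I−A) = Cᵀ =
  [ 0.391000   0.155125   0.082375   0.053625]
  [ 0.076500   0.289875   0.102625   0.097000]
  [ 0.253625   0.122250   0.372750   0.061500]
  [ 0.092625   0.058375   0.104750   0.273500]
det(I−A) = Σ_j (I−A)_1j·C_1j = (0.60)(0.391000) + (-0.30)(0.076500) + (-0.05)(0.253625) + (0.00)(0.092625) = 0.19896875
(I − A)⁻¹ = adj(I−A) / det(I−A) ≈
  [   1.9651     0.7796     0.4140     0.2695]
  [   0.3845     1.4569     0.5158     0.4875]
  [   1.2747     0.6144     1.8734     0.3091]
  [   0.4655     0.2934     0.5265     1.3746]
First solve x = (I − A)⁻¹ d = adj(I−A)·d / det(I−A); in particular x_S = (0.391000·120 + 0.155125·360 + 0.082375·80 + 0.053625·700) / 0.19896875 = 146.8925 / 0.19896875 ≈ 738.269.
Intermediate flow from R to S: z_RS = a_RS · x_S = 0.05 × 146.8925 / 0.19896875 = 7.344625 / 0.19896875 ≈ 36.9.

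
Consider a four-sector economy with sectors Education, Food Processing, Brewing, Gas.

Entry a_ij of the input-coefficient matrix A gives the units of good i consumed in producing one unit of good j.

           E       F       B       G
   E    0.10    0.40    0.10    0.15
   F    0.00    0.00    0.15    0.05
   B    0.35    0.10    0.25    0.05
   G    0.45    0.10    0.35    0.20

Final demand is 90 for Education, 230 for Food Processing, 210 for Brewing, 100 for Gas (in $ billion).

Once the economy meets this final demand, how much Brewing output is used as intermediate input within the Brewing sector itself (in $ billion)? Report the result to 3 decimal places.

z_BB = 142.528

I − A =
  [   0.90    -0.40    -0.10    -0.15]
  [   0.00     1.00    -0.15    -0.05]
  [  -0.35    -0.10     0.75    -0.05]
  [  -0.45    -0.10    -0.35     0.80]
Compute the cofactors C_ij = (−1)^(i+j)·(3×3 minor ij) of I−A; the adjugate is their transpose:
adj(I−A) = Cᵀ =
  [ 0.564250   0.258000   0.189250   0.133750]
  [ 0.068375   0.425000   0.115875   0.046625]
  [ 0.303000   0.196000   0.639000   0.109000]
  [ 0.458500   0.284000   0.400500   0.605500]
det(I−A) = Σ_j (I−A)_1j·C_1j = (0.90)(0.564250) + (-0.40)(0.068375) + (-0.10)(0.303000) + (-0.15)(0.458500) = 0.3814
(I − A)⁻¹ = adj(I−A) / det(I−A) ≈
  [   1.4794     0.6765     0.4962     0.3507]
  [   0.1793     1.1143     0.3038     0.1222]
  [   0.7944     0.5139     1.6754     0.2858]
  [   1.2021     0.7446     1.0501     1.5876]
First solve x = (I − A)⁻¹ d = adj(I−A)·d / det(I−A); in particular x_B = (0.303000·90 + 0.196000·230 + 0.639000·210 + 0.109000·100) / 0.3814 = 217.44 / 0.3814 ≈ 570.11012.
Intermediate flow from B to B: z_BB = a_BB · x_B = 0.25 × 217.44 / 0.3814 = 54.36 / 0.3814 ≈ 142.528.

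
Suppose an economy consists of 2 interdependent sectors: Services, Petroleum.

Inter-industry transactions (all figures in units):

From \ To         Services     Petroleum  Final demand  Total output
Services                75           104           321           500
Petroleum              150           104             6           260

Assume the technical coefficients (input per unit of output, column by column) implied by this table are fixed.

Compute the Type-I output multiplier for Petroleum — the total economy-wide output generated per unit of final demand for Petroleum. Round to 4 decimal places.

m_P = 3.2051

Technical coefficients a_ij = z_ij / X_j:
  a_SS = 75/500 = 0.15, a_PS = 150/500 = 0.30
  a_SP = 104/260 = 0.40, a_PP = 104/260 = 0.40
I − A =
  [   0.85    -0.40]
  [  -0.30     0.60]
det(I−A) = (0.85)(0.60) − (-0.40)(-0.30) = 0.3900
adj(I−A) = [[0.60, 0.40], [0.30, 0.85]]
(I − A)⁻¹ = adj(I−A) / det(I−A) ≈
  [   1.53846     1.02564]
  [   0.76923     2.17949]
The output multiplier for sector j is the column-j sum of the Leontief inverse (I − A)⁻¹ = adj(I−A) / det(I−A).
Column P of adj(I−A): (0.40, 0.85); det(I−A) = 0.3900.
m_P = (0.40 + 0.85) / 0.3900 = 1.25 / 0.3900 ≈ 3.2051.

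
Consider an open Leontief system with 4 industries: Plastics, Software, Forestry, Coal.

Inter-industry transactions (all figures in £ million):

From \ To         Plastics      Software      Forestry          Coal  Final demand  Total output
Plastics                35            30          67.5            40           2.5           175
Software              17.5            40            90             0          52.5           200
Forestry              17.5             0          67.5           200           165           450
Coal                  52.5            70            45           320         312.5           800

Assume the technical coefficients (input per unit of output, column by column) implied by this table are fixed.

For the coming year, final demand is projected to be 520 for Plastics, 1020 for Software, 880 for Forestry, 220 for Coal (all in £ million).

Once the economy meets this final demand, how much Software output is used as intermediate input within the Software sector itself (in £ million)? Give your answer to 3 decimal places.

z_SS = 393.399

Technical coefficients a_ij = z_ij / X_j:
  a_PP = 35/175 = 0.20, a_SP = 17.5/175 = 0.10, a_FP = 17.5/175 = 0.10, a_CP = 52.5/175 = 0.30
  a_PS = 30/200 = 0.15, a_SS = 40/200 = 0.20, a_FS = 0/200 = 0.00, a_CS = 70/200 = 0.35
  a_PF = 67.5/450 = 0.15, a_SF = 90/450 = 0.20, a_FF = 67.5/450 = 0.15, a_CF = 45/450 = 0.10
  a_PC = 40/800 = 0.05, a_SC = 0/800 = 0.00, a_FC = 200/800 = 0.25, a_CC = 320/800 = 0.40
I − A =
  [   0.80    -0.15    -0.15    -0.05]
  [  -0.10     0.80    -0.20     0.00]
  [  -0.10     0.00     0.85    -0.25]
  [  -0.30    -0.35    -0.10     0.60]
Compute the cofactors C_ij = (−1)^(i+j)·(3×3 minor ij) of I−A; the adjugate is their transpose:
adj(I−A) = Cᵀ =
  [ 0.37050   0.10075   0.09750   0.07150]
  [ 0.07550   0.35450   0.10250   0.04900]
  [ 0.11675   0.09200   0.36125   0.16025]
  [ 0.24875   0.27250   0.16875   0.51625]
det(I−A) = Σ_j (I−A)_1j·C_1j = (0.80)(0.37050) + (-0.15)(0.07550) + (-0.15)(0.11675) + (-0.05)(0.24875) = 0.255125
(I − A)⁻¹ = adj(I−A) / det(I−A) ≈
  [   1.4522     0.3949     0.3822     0.2803]
  [   0.2959     1.3895     0.4018     0.1921]
  [   0.4576     0.3606     1.4160     0.6281]
  [   0.9750     1.0681     0.6614     2.0235]
First solve x = (I − A)⁻¹ d = adj(I−A)·d / det(I−A); in particular x_S = (0.07550·520 + 0.35450·1020 + 0.10250·880 + 0.04900·220) / 0.255125 = 501.83 / 0.255125 ≈ 1966.99657.
Intermediate flow from S to S: z_SS = a_SS · x_S = 0.20 × 501.83 / 0.255125 = 100.366 / 0.255125 ≈ 393.399.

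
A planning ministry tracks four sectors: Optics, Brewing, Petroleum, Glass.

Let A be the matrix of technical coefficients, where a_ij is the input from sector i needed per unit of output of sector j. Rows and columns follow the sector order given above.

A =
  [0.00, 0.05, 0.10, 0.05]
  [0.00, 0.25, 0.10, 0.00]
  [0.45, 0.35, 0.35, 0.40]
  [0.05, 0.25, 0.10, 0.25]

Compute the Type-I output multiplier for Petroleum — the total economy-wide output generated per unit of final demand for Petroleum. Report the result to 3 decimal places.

m_3 = 3.008

I − A =
  [   1.00    -0.05    -0.10    -0.05]
  [   0.00     0.75    -0.10     0.00]
  [  -0.45    -0.35     0.65    -0.40]
  [  -0.05    -0.25    -0.10     0.75]
Compute the cofactors C_ij = (−1)^(i+j)·(3×3 minor ij) of I−A; the adjugate is their transpose:
adj(I−A) = Cᵀ =
  [ 0.299375   0.068500   0.065000   0.054625]
  [ 0.035750   0.407875   0.074750   0.042250]
  [ 0.268125   0.385125   0.560625   0.316875]
  [ 0.067625   0.191875   0.104000   0.416500]
det(I−A) = Σ_j (I−A)_1j·C_1j = (1.00)(0.299375) + (-0.05)(0.035750) + (-0.10)(0.268125) + (-0.05)(0.067625) = 0.26739375
(I − A)⁻¹ = adj(I−A) / det(I−A) ≈
  [   1.1196     0.2562     0.2431     0.2043]
  [   0.1337     1.5254     0.2796     0.1580]
  [   1.0027     1.4403     2.0966     1.1851]
  [   0.2529     0.7176     0.3889     1.5576]
The output multiplier for sector j is the column-j sum of the Leontief inverse (I − A)⁻¹ = adj(I−A) / det(I−A).
Column 3 of adj(I−A): (0.065000, 0.074750, 0.560625, 0.104000); det(I−A) = 0.26739375.
m_3 = (0.065000 + 0.074750 + 0.560625 + 0.104000) / 0.26739375 = 0.804375 / 0.26739375 ≈ 3.008.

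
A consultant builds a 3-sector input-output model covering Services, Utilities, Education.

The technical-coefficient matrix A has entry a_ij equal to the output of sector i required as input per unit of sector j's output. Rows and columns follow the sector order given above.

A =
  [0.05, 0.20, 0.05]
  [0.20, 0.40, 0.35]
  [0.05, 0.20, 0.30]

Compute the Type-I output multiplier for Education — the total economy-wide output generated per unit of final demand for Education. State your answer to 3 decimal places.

I − A =
  [   0.95    -0.20    -0.05]
  [  -0.20     0.60    -0.35]
  [  -0.05    -0.20     0.70]
Cofactors of I−A, C_ij = (−1)^(i+j)·(minor ij) (rows/columns in the sector order above):
  C_11 = (0.60)(0.70) − (-0.35)(-0.20) = 0.3500
  C_12 = −[(-0.20)(0.70) − (-0.35)(-0.05)] = 0.1575
  C_13 = (-0.20)(-0.20) − (0.60)(-0.05) = 0.0700
  C_21 = −[(-0.20)(0.70) − (-0.05)(-0.20)] = 0.1500
  C_22 = (0.95)(0.70) − (-0.05)(-0.05) = 0.6625
  C_23 = −[(0.95)(-0.20) − (-0.20)(-0.05)] = 0.2000
  C_31 = (-0.20)(-0.35) − (-0.05)(0.60) = 0.1000
  C_32 = −[(0.95)(-0.35) − (-0.05)(-0.20)] = 0.3425
  C_33 = (0.95)(0.60) − (-0.20)(-0.20) = 0.5300
det(I−A) = Σ_j (I−A)_1j·C_1j = (0.95)(0.3500) + (-0.20)(0.1575) + (-0.05)(0.0700) = 0.2975
adj(I−A) = Cᵀ =
  [ 0.3500   0.1500   0.1000]
  [ 0.1575   0.6625   0.3425]
  [ 0.0700   0.2000   0.5300]
(I − A)⁻¹ = adj(I−A) / det(I−A) ≈
  [   1.1765     0.5042     0.3361]
  [   0.5294     2.2269     1.1513]
  [   0.2353     0.6723     1.7815]
The output multiplier for sector j is the column-j sum of the Leontief inverse (I − A)⁻¹ = adj(I−A) / det(I−A).
Column 3 of adj(I−A): (0.1000, 0.3425, 0.5300); det(I−A) = 0.2975.
m_3 = (0.1000 + 0.3425 + 0.5300) / 0.2975 = 0.9725 / 0.2975 ≈ 3.269.

m_3 = 3.269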